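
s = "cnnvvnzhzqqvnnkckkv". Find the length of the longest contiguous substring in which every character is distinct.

4

[c] len 1
[c, n] len 2
[n] len 1
[n, v] len 2
[v] len 1
[v, n] len 2
[v, n, z] len 3
[v, n, z, h] len 4
[h, z] len 2
[h, z, q] len 3
[q] len 1
[q, v] len 2
[q, v, n] len 3
[n] len 1
[n, k] len 2
[n, k, c] len 3
[c, k] len 2
[k] len 1
[k, v] len 2
Longest all-distinct length: 4.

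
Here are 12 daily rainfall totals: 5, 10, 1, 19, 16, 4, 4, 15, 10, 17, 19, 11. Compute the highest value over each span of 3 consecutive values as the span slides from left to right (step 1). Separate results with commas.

Sliding a size-3 window across the 12 values:
[5, 10, 1] → max 10
[10, 1, 19] → max 19
[1, 19, 16] → max 19
[19, 16, 4] → max 19
[16, 4, 4] → max 16
[4, 4, 15] → max 15
[4, 15, 10] → max 15
[15, 10, 17] → max 17
[10, 17, 19] → max 19
[17, 19, 11] → max 19

10, 19, 19, 19, 16, 15, 15, 17, 19, 19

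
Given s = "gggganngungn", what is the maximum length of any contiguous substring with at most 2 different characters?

5

add g: window [g] (1 distinct), len 1
add g: window [g, g] (1 distinct), len 2
add g: window [g, g, g] (1 distinct), len 3
add g: window [g, g, g, g] (1 distinct), len 4
add a: window [g, g, g, g, a] (2 distinct), len 5
add n: window [a, n] (2 distinct), len 2
add n: window [a, n, n] (2 distinct), len 3
add g: window [n, n, g] (2 distinct), len 3
add u: window [g, u] (2 distinct), len 2
add n: window [u, n] (2 distinct), len 2
add g: window [n, g] (2 distinct), len 2
add n: window [n, g, n] (2 distinct), len 3
Longest length with ≤2 distinct: 5.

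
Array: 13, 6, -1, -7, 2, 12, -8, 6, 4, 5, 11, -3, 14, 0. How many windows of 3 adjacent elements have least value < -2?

13 6 -1 → min -1
6 -1 -7 → min -7  < -2 ✓
-1 -7 2 → min -7  < -2 ✓
-7 2 12 → min -7  < -2 ✓
2 12 -8 → min -8  < -2 ✓
12 -8 6 → min -8  < -2 ✓
-8 6 4 → min -8  < -2 ✓
6 4 5 → min 4
4 5 11 → min 4
5 11 -3 → min -3  < -2 ✓
11 -3 14 → min -3  < -2 ✓
-3 14 0 → min -3  < -2 ✓
9 windows satisfy the condition.

9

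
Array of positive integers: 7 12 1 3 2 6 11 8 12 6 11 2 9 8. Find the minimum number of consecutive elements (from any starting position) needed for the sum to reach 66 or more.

add 7: running sum 7 < 66
add 12: running sum 19 < 66
add 1: running sum 20 < 66
add 3: running sum 23 < 66
add 2: running sum 25 < 66
add 6: running sum 31 < 66
add 11: running sum 42 < 66
add 8: running sum 50 < 66
add 12: running sum 62 < 66
end 9: [7, 12, 1, 3, 2, 6, 11, 8, 12, 6] sum 68, len 10
end 10: [12, 1, 3, 2, 6, 11, 8, 12, 6, 11] sum 72, len 10
end 11: [12, 1, 3, 2, 6, 11, 8, 12, 6, 11, 2] sum 74, len 11
end 12: [2, 6, 11, 8, 12, 6, 11, 2, 9] sum 67, len 9
end 13: [11, 8, 12, 6, 11, 2, 9, 8] sum 67, len 8
Shortest qualifying length: 8.

8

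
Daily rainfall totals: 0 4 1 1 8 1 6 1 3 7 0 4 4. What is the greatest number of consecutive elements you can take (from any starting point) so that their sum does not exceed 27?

9

Extend to the right; shrink from the left whenever the sum exceeds 27:
add 0: [0] sum 0, len 1
add 4: [0, 4] sum 4, len 2
add 1: [0, 4, 1] sum 5, len 3
add 1: [0, 4, 1, 1] sum 6, len 4
add 8: [0, 4, 1, 1, 8] sum 14, len 5
add 1: [0, 4, 1, 1, 8, 1] sum 15, len 6
add 6: [0, 4, 1, 1, 8, 1, 6] sum 21, len 7
add 1: [0, 4, 1, 1, 8, 1, 6, 1] sum 22, len 8
add 3: [0, 4, 1, 1, 8, 1, 6, 1, 3] sum 25, len 9
add 7: [1, 8, 1, 6, 1, 3, 7] sum 27, len 7
add 0: [1, 8, 1, 6, 1, 3, 7, 0] sum 27, len 8
add 4: [1, 6, 1, 3, 7, 0, 4] sum 22, len 7
add 4: [1, 6, 1, 3, 7, 0, 4, 4] sum 26, len 8
Longest length seen: 9.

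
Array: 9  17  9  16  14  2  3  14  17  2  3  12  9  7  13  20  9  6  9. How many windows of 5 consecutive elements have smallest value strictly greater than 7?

(9, 17, 9, 16, 14) → min 9  > 7 ✓
(17, 9, 16, 14, 2) → min 2
(9, 16, 14, 2, 3) → min 2
(16, 14, 2, 3, 14) → min 2
(14, 2, 3, 14, 17) → min 2
(2, 3, 14, 17, 2) → min 2
(3, 14, 17, 2, 3) → min 2
(14, 17, 2, 3, 12) → min 2
(17, 2, 3, 12, 9) → min 2
(2, 3, 12, 9, 7) → min 2
(3, 12, 9, 7, 13) → min 3
(12, 9, 7, 13, 20) → min 7
(9, 7, 13, 20, 9) → min 7
(7, 13, 20, 9, 6) → min 6
(13, 20, 9, 6, 9) → min 6
1 window satisfy the condition.

1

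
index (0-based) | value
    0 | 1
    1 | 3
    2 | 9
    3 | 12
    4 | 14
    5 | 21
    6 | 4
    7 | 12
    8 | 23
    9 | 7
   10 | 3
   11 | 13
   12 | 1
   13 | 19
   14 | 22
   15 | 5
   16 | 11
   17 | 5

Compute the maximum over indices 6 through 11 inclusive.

23

Elements at indices 6..11: 4, 12, 23, 7, 3, 13
max(4, 12, 23, 7, 3, 13) = 23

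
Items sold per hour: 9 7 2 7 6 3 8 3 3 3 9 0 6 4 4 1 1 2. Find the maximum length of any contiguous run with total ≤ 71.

17

[9] sum 9 len 1
[9, 7] sum 16 len 2
[9, 7, 2] sum 18 len 3
[9, 7, 2, 7] sum 25 len 4
[9, 7, 2, 7, 6] sum 31 len 5
[9, 7, 2, 7, 6, 3] sum 34 len 6
[9, 7, 2, 7, 6, 3, 8] sum 42 len 7
[9, 7, 2, 7, 6, 3, 8, 3] sum 45 len 8
[9, 7, 2, 7, 6, 3, 8, 3, 3] sum 48 len 9
[9, 7, 2, 7, 6, 3, 8, 3, 3, 3] sum 51 len 10
[9, 7, 2, 7, 6, 3, 8, 3, 3, 3, 9] sum 60 len 11
[9, 7, 2, 7, 6, 3, 8, 3, 3, 3, 9, 0] sum 60 len 12
[9, 7, 2, 7, 6, 3, 8, 3, 3, 3, 9, 0, 6] sum 66 len 13
[9, 7, 2, 7, 6, 3, 8, 3, 3, 3, 9, 0, 6, 4] sum 70 len 14
[7, 2, 7, 6, 3, 8, 3, 3, 3, 9, 0, 6, 4, 4] sum 65 len 14
[7, 2, 7, 6, 3, 8, 3, 3, 3, 9, 0, 6, 4, 4, 1] sum 66 len 15
[7, 2, 7, 6, 3, 8, 3, 3, 3, 9, 0, 6, 4, 4, 1, 1] sum 67 len 16
[7, 2, 7, 6, 3, 8, 3, 3, 3, 9, 0, 6, 4, 4, 1, 1, 2] sum 69 len 17
Longest length seen: 17.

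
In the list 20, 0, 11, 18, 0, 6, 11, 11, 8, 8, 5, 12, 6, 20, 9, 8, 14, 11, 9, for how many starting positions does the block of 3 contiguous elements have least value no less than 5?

20 0 11 → min 0
0 11 18 → min 0
11 18 0 → min 0
18 0 6 → min 0
0 6 11 → min 0
6 11 11 → min 6  ≥ 5 ✓
11 11 8 → min 8  ≥ 5 ✓
11 8 8 → min 8  ≥ 5 ✓
8 8 5 → min 5  ≥ 5 ✓
8 5 12 → min 5  ≥ 5 ✓
5 12 6 → min 5  ≥ 5 ✓
12 6 20 → min 6  ≥ 5 ✓
6 20 9 → min 6  ≥ 5 ✓
20 9 8 → min 8  ≥ 5 ✓
9 8 14 → min 8  ≥ 5 ✓
8 14 11 → min 8  ≥ 5 ✓
14 11 9 → min 9  ≥ 5 ✓
12 windows satisfy the condition.

12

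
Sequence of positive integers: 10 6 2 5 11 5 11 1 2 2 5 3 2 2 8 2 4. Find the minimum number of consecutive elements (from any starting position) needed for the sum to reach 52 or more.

9

add 10: running sum 10 < 52
add 6: running sum 16 < 52
add 2: running sum 18 < 52
add 5: running sum 23 < 52
add 11: running sum 34 < 52
add 5: running sum 39 < 52
add 11: running sum 50 < 52
add 1: running sum 51 < 52
add 2: shortest ending here [10, 6, 2, 5, 11, 5, 11, 1, 2] sum 53, len 9
add 2: shortest ending here [10, 6, 2, 5, 11, 5, 11, 1, 2, 2] sum 55, len 10
add 5: shortest ending here [10, 6, 2, 5, 11, 5, 11, 1, 2, 2, 5] sum 60, len 11
add 3: shortest ending here [6, 2, 5, 11, 5, 11, 1, 2, 2, 5, 3] sum 53, len 11
add 2: shortest ending here [6, 2, 5, 11, 5, 11, 1, 2, 2, 5, 3, 2] sum 55, len 12
add 2: shortest ending here [6, 2, 5, 11, 5, 11, 1, 2, 2, 5, 3, 2, 2] sum 57, len 13
add 8: shortest ending here [11, 5, 11, 1, 2, 2, 5, 3, 2, 2, 8] sum 52, len 11
add 2: shortest ending here [11, 5, 11, 1, 2, 2, 5, 3, 2, 2, 8, 2] sum 54, len 12
add 4: shortest ending here [11, 5, 11, 1, 2, 2, 5, 3, 2, 2, 8, 2, 4] sum 58, len 13
Shortest qualifying length: 9.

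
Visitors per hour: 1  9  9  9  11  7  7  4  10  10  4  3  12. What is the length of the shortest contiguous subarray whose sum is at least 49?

add 1: running sum 1 < 49
add 9: running sum 10 < 49
add 9: running sum 19 < 49
add 9: running sum 28 < 49
add 11: running sum 39 < 49
add 7: running sum 46 < 49
end 6: [9, 9, 9, 11, 7, 7] sum 52, len 6
end 7: [9, 9, 9, 11, 7, 7, 4] sum 56, len 7
end 8: [9, 9, 11, 7, 7, 4, 10] sum 57, len 7
end 9: [11, 7, 7, 4, 10, 10] sum 49, len 6
end 10: [11, 7, 7, 4, 10, 10, 4] sum 53, len 7
end 11: [11, 7, 7, 4, 10, 10, 4, 3] sum 56, len 8
end 12: [7, 4, 10, 10, 4, 3, 12] sum 50, len 7
Shortest qualifying length: 6.

6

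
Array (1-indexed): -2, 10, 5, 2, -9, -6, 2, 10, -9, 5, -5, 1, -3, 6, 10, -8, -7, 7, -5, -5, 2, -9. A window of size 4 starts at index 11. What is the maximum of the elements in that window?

Elements at indices 11..14: -5, 1, -3, 6
max(-5, 1, -3, 6) = 6

6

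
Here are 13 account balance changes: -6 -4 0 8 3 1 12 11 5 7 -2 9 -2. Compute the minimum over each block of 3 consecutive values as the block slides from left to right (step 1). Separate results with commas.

-6, -4, 0, 1, 1, 1, 5, 5, -2, -2, -2

(-6, -4, 0) → min -6
(-4, 0, 8) → min -4
(0, 8, 3) → min 0
(8, 3, 1) → min 1
(3, 1, 12) → min 1
(1, 12, 11) → min 1
(12, 11, 5) → min 5
(11, 5, 7) → min 5
(5, 7, -2) → min -2
(7, -2, 9) → min -2
(-2, 9, -2) → min -2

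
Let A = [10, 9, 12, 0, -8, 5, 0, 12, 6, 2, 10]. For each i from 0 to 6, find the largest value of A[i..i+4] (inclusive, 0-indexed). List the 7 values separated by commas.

(10, 9, 12, 0, -8) → max 12
(9, 12, 0, -8, 5) → max 12
(12, 0, -8, 5, 0) → max 12
(0, -8, 5, 0, 12) → max 12
(-8, 5, 0, 12, 6) → max 12
(5, 0, 12, 6, 2) → max 12
(0, 12, 6, 2, 10) → max 12

12, 12, 12, 12, 12, 12, 12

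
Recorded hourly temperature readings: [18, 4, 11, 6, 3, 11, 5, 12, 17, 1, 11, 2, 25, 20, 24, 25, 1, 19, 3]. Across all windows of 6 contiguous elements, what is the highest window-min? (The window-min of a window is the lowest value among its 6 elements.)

3

[18, 4, 11, 6, 3, 11] → min 3
[4, 11, 6, 3, 11, 5] → min 3
[11, 6, 3, 11, 5, 12] → min 3
[6, 3, 11, 5, 12, 17] → min 3
[3, 11, 5, 12, 17, 1] → min 1
[11, 5, 12, 17, 1, 11] → min 1
[5, 12, 17, 1, 11, 2] → min 1
[12, 17, 1, 11, 2, 25] → min 1
[17, 1, 11, 2, 25, 20] → min 1
[1, 11, 2, 25, 20, 24] → min 1
[11, 2, 25, 20, 24, 25] → min 2
[2, 25, 20, 24, 25, 1] → min 1
[25, 20, 24, 25, 1, 19] → min 1
[20, 24, 25, 1, 19, 3] → min 1
Highest of these is 3.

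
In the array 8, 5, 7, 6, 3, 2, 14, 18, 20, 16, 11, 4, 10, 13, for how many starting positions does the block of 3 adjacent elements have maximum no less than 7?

11

8 5 7 → max 8  ≥ 7 ✓
5 7 6 → max 7  ≥ 7 ✓
7 6 3 → max 7  ≥ 7 ✓
6 3 2 → max 6
3 2 14 → max 14  ≥ 7 ✓
2 14 18 → max 18  ≥ 7 ✓
14 18 20 → max 20  ≥ 7 ✓
18 20 16 → max 20  ≥ 7 ✓
20 16 11 → max 20  ≥ 7 ✓
16 11 4 → max 16  ≥ 7 ✓
11 4 10 → max 11  ≥ 7 ✓
4 10 13 → max 13  ≥ 7 ✓
11 windows satisfy the condition.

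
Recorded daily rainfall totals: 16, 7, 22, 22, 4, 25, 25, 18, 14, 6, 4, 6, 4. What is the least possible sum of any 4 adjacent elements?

16 7 22 22 → sum 67
7 22 22 4 → sum 55
22 22 4 25 → sum 73
22 4 25 25 → sum 76
4 25 25 18 → sum 72
25 25 18 14 → sum 82
25 18 14 6 → sum 63
18 14 6 4 → sum 42
14 6 4 6 → sum 30
6 4 6 4 → sum 20
Least of these is 20.

20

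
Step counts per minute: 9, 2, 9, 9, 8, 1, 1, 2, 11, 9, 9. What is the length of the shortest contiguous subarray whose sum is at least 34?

add 9: running sum 9 < 34
add 2: running sum 11 < 34
add 9: running sum 20 < 34
add 9: running sum 29 < 34
add 8: shortest ending here [9, 2, 9, 9, 8] sum 37, len 5
add 1: shortest ending here [9, 2, 9, 9, 8, 1] sum 38, len 6
add 1: shortest ending here [9, 2, 9, 9, 8, 1, 1] sum 39, len 7
add 2: shortest ending here [9, 2, 9, 9, 8, 1, 1, 2] sum 41, len 8
add 11: shortest ending here [9, 9, 8, 1, 1, 2, 11] sum 41, len 7
add 9: shortest ending here [9, 8, 1, 1, 2, 11, 9] sum 41, len 7
add 9: shortest ending here [8, 1, 1, 2, 11, 9, 9] sum 41, len 7
Shortest qualifying length: 5.

5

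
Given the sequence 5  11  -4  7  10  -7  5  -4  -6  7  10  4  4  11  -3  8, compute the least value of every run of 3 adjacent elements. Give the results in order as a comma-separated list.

-4, -4, -4, -7, -7, -7, -6, -6, -6, 4, 4, 4, -3, -3

[5, 11, -4] → min -4
[11, -4, 7] → min -4
[-4, 7, 10] → min -4
[7, 10, -7] → min -7
[10, -7, 5] → min -7
[-7, 5, -4] → min -7
[5, -4, -6] → min -6
[-4, -6, 7] → min -6
[-6, 7, 10] → min -6
[7, 10, 4] → min 4
[10, 4, 4] → min 4
[4, 4, 11] → min 4
[4, 11, -3] → min -3
[11, -3, 8] → min -3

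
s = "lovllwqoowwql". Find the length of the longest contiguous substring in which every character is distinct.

4

[l] len 1
[l, o] len 2
[l, o, v] len 3
[o, v, l] len 3
[l] len 1
[l, w] len 2
[l, w, q] len 3
[l, w, q, o] len 4
[o] len 1
[o, w] len 2
[w] len 1
[w, q] len 2
[w, q, l] len 3
Longest all-distinct length: 4.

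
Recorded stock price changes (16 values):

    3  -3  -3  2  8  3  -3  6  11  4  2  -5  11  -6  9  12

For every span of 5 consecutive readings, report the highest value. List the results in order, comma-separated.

8, 8, 8, 8, 11, 11, 11, 11, 11, 11, 11, 12

Sliding a size-5 window across the 16 values:
3 -3 -3 2 8 → max 8
-3 -3 2 8 3 → max 8
-3 2 8 3 -3 → max 8
2 8 3 -3 6 → max 8
8 3 -3 6 11 → max 11
3 -3 6 11 4 → max 11
-3 6 11 4 2 → max 11
6 11 4 2 -5 → max 11
11 4 2 -5 11 → max 11
4 2 -5 11 -6 → max 11
2 -5 11 -6 9 → max 11
-5 11 -6 9 12 → max 12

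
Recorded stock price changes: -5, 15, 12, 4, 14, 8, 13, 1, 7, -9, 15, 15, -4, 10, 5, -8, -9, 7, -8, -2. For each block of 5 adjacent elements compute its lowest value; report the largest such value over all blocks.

4

(-5, 15, 12, 4, 14) → min -5
(15, 12, 4, 14, 8) → min 4
(12, 4, 14, 8, 13) → min 4
(4, 14, 8, 13, 1) → min 1
(14, 8, 13, 1, 7) → min 1
(8, 13, 1, 7, -9) → min -9
(13, 1, 7, -9, 15) → min -9
(1, 7, -9, 15, 15) → min -9
(7, -9, 15, 15, -4) → min -9
(-9, 15, 15, -4, 10) → min -9
(15, 15, -4, 10, 5) → min -4
(15, -4, 10, 5, -8) → min -8
(-4, 10, 5, -8, -9) → min -9
(10, 5, -8, -9, 7) → min -9
(5, -8, -9, 7, -8) → min -9
(-8, -9, 7, -8, -2) → min -9
Largest of these is 4.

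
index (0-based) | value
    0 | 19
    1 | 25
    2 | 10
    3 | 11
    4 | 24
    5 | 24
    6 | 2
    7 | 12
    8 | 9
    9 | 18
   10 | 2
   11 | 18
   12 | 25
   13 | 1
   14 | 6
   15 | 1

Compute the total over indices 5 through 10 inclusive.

Elements at indices 5..10: 24, 2, 12, 9, 18, 2
sum(24, 2, 12, 9, 18, 2) = 67

67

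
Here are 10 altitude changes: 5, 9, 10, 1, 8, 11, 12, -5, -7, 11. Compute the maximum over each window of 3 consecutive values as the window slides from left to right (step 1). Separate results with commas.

10, 10, 10, 11, 12, 12, 12, 11

Sliding a size-3 window across the 10 values:
(5, 9, 10) → max 10
(9, 10, 1) → max 10
(10, 1, 8) → max 10
(1, 8, 11) → max 11
(8, 11, 12) → max 12
(11, 12, -5) → max 12
(12, -5, -7) → max 12
(-5, -7, 11) → max 11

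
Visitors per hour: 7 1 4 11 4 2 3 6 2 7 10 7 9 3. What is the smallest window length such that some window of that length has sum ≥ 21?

add 7: running sum 7 < 21
add 1: running sum 8 < 21
add 4: running sum 12 < 21
add 11: shortest ending here [7, 1, 4, 11] sum 23, len 4
add 4: shortest ending here [7, 1, 4, 11, 4] sum 27, len 5
add 2: shortest ending here [4, 11, 4, 2] sum 21, len 4
add 3: shortest ending here [4, 11, 4, 2, 3] sum 24, len 5
add 6: shortest ending here [11, 4, 2, 3, 6] sum 26, len 5
add 2: shortest ending here [11, 4, 2, 3, 6, 2] sum 28, len 6
add 7: shortest ending here [4, 2, 3, 6, 2, 7] sum 24, len 6
add 10: shortest ending here [6, 2, 7, 10] sum 25, len 4
add 7: shortest ending here [7, 10, 7] sum 24, len 3
add 9: shortest ending here [10, 7, 9] sum 26, len 3
add 3: shortest ending here [10, 7, 9, 3] sum 29, len 4
Shortest qualifying length: 3.

3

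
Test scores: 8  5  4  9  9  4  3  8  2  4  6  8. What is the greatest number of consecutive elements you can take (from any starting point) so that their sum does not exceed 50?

[8] sum 8 len 1
[8, 5] sum 13 len 2
[8, 5, 4] sum 17 len 3
[8, 5, 4, 9] sum 26 len 4
[8, 5, 4, 9, 9] sum 35 len 5
[8, 5, 4, 9, 9, 4] sum 39 len 6
[8, 5, 4, 9, 9, 4, 3] sum 42 len 7
[8, 5, 4, 9, 9, 4, 3, 8] sum 50 len 8
[5, 4, 9, 9, 4, 3, 8, 2] sum 44 len 8
[5, 4, 9, 9, 4, 3, 8, 2, 4] sum 48 len 9
[4, 9, 9, 4, 3, 8, 2, 4, 6] sum 49 len 9
[9, 4, 3, 8, 2, 4, 6, 8] sum 44 len 8
Longest length seen: 9.

9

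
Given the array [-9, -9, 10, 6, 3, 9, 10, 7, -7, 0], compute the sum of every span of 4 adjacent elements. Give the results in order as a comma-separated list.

-2, 10, 28, 28, 29, 19, 10

[-9, -9, 10, 6] → sum -2
[-9, 10, 6, 3] → sum 10
[10, 6, 3, 9] → sum 28
[6, 3, 9, 10] → sum 28
[3, 9, 10, 7] → sum 29
[9, 10, 7, -7] → sum 19
[10, 7, -7, 0] → sum 10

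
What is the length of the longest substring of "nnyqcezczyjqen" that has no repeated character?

[n] len 1
[n] len 1
[n, y] len 2
[n, y, q] len 3
[n, y, q, c] len 4
[n, y, q, c, e] len 5
[n, y, q, c, e, z] len 6
[e, z, c] len 3
[c, z] len 2
[c, z, y] len 3
[c, z, y, j] len 4
[c, z, y, j, q] len 5
[c, z, y, j, q, e] len 6
[c, z, y, j, q, e, n] len 7
Longest all-distinct length: 7.

7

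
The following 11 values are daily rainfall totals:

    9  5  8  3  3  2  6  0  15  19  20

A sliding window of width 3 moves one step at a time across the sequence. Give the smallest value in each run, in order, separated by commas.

Sliding a size-3 window across the 11 values:
[9, 5, 8] → min 5
[5, 8, 3] → min 3
[8, 3, 3] → min 3
[3, 3, 2] → min 2
[3, 2, 6] → min 2
[2, 6, 0] → min 0
[6, 0, 15] → min 0
[0, 15, 19] → min 0
[15, 19, 20] → min 15

5, 3, 3, 2, 2, 0, 0, 0, 15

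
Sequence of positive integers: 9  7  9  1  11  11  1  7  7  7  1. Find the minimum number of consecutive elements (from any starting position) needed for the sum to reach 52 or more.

8

add 9: running sum 9 < 52
add 7: running sum 16 < 52
add 9: running sum 25 < 52
add 1: running sum 26 < 52
add 11: running sum 37 < 52
add 11: running sum 48 < 52
add 1: running sum 49 < 52
add 7: shortest ending here [9, 7, 9, 1, 11, 11, 1, 7] sum 56, len 8
add 7: shortest ending here [7, 9, 1, 11, 11, 1, 7, 7] sum 54, len 8
add 7: shortest ending here [9, 1, 11, 11, 1, 7, 7, 7] sum 54, len 8
add 1: shortest ending here [9, 1, 11, 11, 1, 7, 7, 7, 1] sum 55, len 9
Shortest qualifying length: 8.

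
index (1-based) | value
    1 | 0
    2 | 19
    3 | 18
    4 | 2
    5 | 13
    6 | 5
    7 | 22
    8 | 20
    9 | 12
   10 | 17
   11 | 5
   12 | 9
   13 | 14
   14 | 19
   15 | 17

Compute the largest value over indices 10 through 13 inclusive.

Elements at indices 10..13: 17, 5, 9, 14
max(17, 5, 9, 14) = 17

17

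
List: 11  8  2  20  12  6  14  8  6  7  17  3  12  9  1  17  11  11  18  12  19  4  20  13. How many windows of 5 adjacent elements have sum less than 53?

11

[11, 8, 2, 20, 12] → sum 53
[8, 2, 20, 12, 6] → sum 48  < 53 ✓
[2, 20, 12, 6, 14] → sum 54
[20, 12, 6, 14, 8] → sum 60
[12, 6, 14, 8, 6] → sum 46  < 53 ✓
[6, 14, 8, 6, 7] → sum 41  < 53 ✓
[14, 8, 6, 7, 17] → sum 52  < 53 ✓
[8, 6, 7, 17, 3] → sum 41  < 53 ✓
[6, 7, 17, 3, 12] → sum 45  < 53 ✓
[7, 17, 3, 12, 9] → sum 48  < 53 ✓
[17, 3, 12, 9, 1] → sum 42  < 53 ✓
[3, 12, 9, 1, 17] → sum 42  < 53 ✓
[12, 9, 1, 17, 11] → sum 50  < 53 ✓
[9, 1, 17, 11, 11] → sum 49  < 53 ✓
[1, 17, 11, 11, 18] → sum 58
[17, 11, 11, 18, 12] → sum 69
[11, 11, 18, 12, 19] → sum 71
[11, 18, 12, 19, 4] → sum 64
[18, 12, 19, 4, 20] → sum 73
[12, 19, 4, 20, 13] → sum 68
11 windows satisfy the condition.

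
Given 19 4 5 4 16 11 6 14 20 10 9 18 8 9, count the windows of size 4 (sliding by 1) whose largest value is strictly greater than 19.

4

[19, 4, 5, 4] → max 19
[4, 5, 4, 16] → max 16
[5, 4, 16, 11] → max 16
[4, 16, 11, 6] → max 16
[16, 11, 6, 14] → max 16
[11, 6, 14, 20] → max 20  > 19 ✓
[6, 14, 20, 10] → max 20  > 19 ✓
[14, 20, 10, 9] → max 20  > 19 ✓
[20, 10, 9, 18] → max 20  > 19 ✓
[10, 9, 18, 8] → max 18
[9, 18, 8, 9] → max 18
4 windows satisfy the condition.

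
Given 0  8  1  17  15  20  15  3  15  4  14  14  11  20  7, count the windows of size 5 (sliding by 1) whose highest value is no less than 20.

7

[0, 8, 1, 17, 15] → max 17
[8, 1, 17, 15, 20] → max 20  ≥ 20 ✓
[1, 17, 15, 20, 15] → max 20  ≥ 20 ✓
[17, 15, 20, 15, 3] → max 20  ≥ 20 ✓
[15, 20, 15, 3, 15] → max 20  ≥ 20 ✓
[20, 15, 3, 15, 4] → max 20  ≥ 20 ✓
[15, 3, 15, 4, 14] → max 15
[3, 15, 4, 14, 14] → max 15
[15, 4, 14, 14, 11] → max 15
[4, 14, 14, 11, 20] → max 20  ≥ 20 ✓
[14, 14, 11, 20, 7] → max 20  ≥ 20 ✓
7 windows satisfy the condition.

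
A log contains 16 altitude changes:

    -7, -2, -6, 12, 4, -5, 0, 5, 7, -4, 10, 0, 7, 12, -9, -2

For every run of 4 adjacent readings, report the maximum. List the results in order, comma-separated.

12, 12, 12, 12, 5, 7, 7, 10, 10, 10, 12, 12, 12

-7 -2 -6 12 → max 12
-2 -6 12 4 → max 12
-6 12 4 -5 → max 12
12 4 -5 0 → max 12
4 -5 0 5 → max 5
-5 0 5 7 → max 7
0 5 7 -4 → max 7
5 7 -4 10 → max 10
7 -4 10 0 → max 10
-4 10 0 7 → max 10
10 0 7 12 → max 12
0 7 12 -9 → max 12
7 12 -9 -2 → max 12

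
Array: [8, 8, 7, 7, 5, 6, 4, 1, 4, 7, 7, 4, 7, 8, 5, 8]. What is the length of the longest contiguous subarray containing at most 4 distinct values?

Extend right; when distinct count exceeds 4, shrink from the left:
[8] 1 distinct, len 1
[8, 8] 1 distinct, len 2
[8, 8, 7] 2 distinct, len 3
[8, 8, 7, 7] 2 distinct, len 4
[8, 8, 7, 7, 5] 3 distinct, len 5
[8, 8, 7, 7, 5, 6] 4 distinct, len 6
[7, 7, 5, 6, 4] 4 distinct, len 5
[5, 6, 4, 1] 4 distinct, len 4
[5, 6, 4, 1, 4] 4 distinct, len 5
[6, 4, 1, 4, 7] 4 distinct, len 5
[6, 4, 1, 4, 7, 7] 4 distinct, len 6
[6, 4, 1, 4, 7, 7, 4] 4 distinct, len 7
[6, 4, 1, 4, 7, 7, 4, 7] 4 distinct, len 8
[4, 1, 4, 7, 7, 4, 7, 8] 4 distinct, len 8
[4, 7, 7, 4, 7, 8, 5] 4 distinct, len 7
[4, 7, 7, 4, 7, 8, 5, 8] 4 distinct, len 8
Longest length with ≤4 distinct: 8.

8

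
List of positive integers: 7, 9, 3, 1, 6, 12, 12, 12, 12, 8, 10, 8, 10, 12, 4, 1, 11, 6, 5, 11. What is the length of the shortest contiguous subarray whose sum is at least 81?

Extend right; whenever the sum reaches 81, record the length and shrink from the left:
add 7: running sum 7 < 81
add 9: running sum 16 < 81
add 3: running sum 19 < 81
add 1: running sum 20 < 81
add 6: running sum 26 < 81
add 12: running sum 38 < 81
add 12: running sum 50 < 81
add 12: running sum 62 < 81
add 12: running sum 74 < 81
end 9: [7, 9, 3, 1, 6, 12, 12, 12, 12, 8] sum 82, len 10
end 10: [9, 3, 1, 6, 12, 12, 12, 12, 8, 10] sum 85, len 10
end 11: [1, 6, 12, 12, 12, 12, 8, 10, 8] sum 81, len 9
end 12: [12, 12, 12, 12, 8, 10, 8, 10] sum 84, len 8
end 13: [12, 12, 12, 8, 10, 8, 10, 12] sum 84, len 8
end 14: [12, 12, 12, 8, 10, 8, 10, 12, 4] sum 88, len 9
end 15: [12, 12, 12, 8, 10, 8, 10, 12, 4, 1] sum 89, len 10
end 16: [12, 12, 8, 10, 8, 10, 12, 4, 1, 11] sum 88, len 10
end 17: [12, 8, 10, 8, 10, 12, 4, 1, 11, 6] sum 82, len 10
end 18: [12, 8, 10, 8, 10, 12, 4, 1, 11, 6, 5] sum 87, len 11
end 19: [8, 10, 8, 10, 12, 4, 1, 11, 6, 5, 11] sum 86, len 11
Shortest qualifying length: 8.

8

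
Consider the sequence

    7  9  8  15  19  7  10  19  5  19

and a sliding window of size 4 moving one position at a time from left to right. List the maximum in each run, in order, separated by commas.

[7, 9, 8, 15] → max 15
[9, 8, 15, 19] → max 19
[8, 15, 19, 7] → max 19
[15, 19, 7, 10] → max 19
[19, 7, 10, 19] → max 19
[7, 10, 19, 5] → max 19
[10, 19, 5, 19] → max 19

15, 19, 19, 19, 19, 19, 19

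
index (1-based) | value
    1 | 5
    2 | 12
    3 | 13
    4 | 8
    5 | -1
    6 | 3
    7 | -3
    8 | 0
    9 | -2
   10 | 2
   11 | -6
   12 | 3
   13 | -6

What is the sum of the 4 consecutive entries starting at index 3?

Elements at indices 3..6: 13, 8, -1, 3
sum(13, 8, -1, 3) = 23

23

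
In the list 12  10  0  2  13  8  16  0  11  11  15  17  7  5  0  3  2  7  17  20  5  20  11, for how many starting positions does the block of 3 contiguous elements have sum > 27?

[12, 10, 0] → sum 22
[10, 0, 2] → sum 12
[0, 2, 13] → sum 15
[2, 13, 8] → sum 23
[13, 8, 16] → sum 37  > 27 ✓
[8, 16, 0] → sum 24
[16, 0, 11] → sum 27
[0, 11, 11] → sum 22
[11, 11, 15] → sum 37  > 27 ✓
[11, 15, 17] → sum 43  > 27 ✓
[15, 17, 7] → sum 39  > 27 ✓
[17, 7, 5] → sum 29  > 27 ✓
[7, 5, 0] → sum 12
[5, 0, 3] → sum 8
[0, 3, 2] → sum 5
[3, 2, 7] → sum 12
[2, 7, 17] → sum 26
[7, 17, 20] → sum 44  > 27 ✓
[17, 20, 5] → sum 42  > 27 ✓
[20, 5, 20] → sum 45  > 27 ✓
[5, 20, 11] → sum 36  > 27 ✓
9 windows satisfy the condition.

9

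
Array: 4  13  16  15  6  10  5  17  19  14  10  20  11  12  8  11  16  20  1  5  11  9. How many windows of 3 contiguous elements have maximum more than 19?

[4, 13, 16] → max 16
[13, 16, 15] → max 16
[16, 15, 6] → max 16
[15, 6, 10] → max 15
[6, 10, 5] → max 10
[10, 5, 17] → max 17
[5, 17, 19] → max 19
[17, 19, 14] → max 19
[19, 14, 10] → max 19
[14, 10, 20] → max 20  > 19 ✓
[10, 20, 11] → max 20  > 19 ✓
[20, 11, 12] → max 20  > 19 ✓
[11, 12, 8] → max 12
[12, 8, 11] → max 12
[8, 11, 16] → max 16
[11, 16, 20] → max 20  > 19 ✓
[16, 20, 1] → max 20  > 19 ✓
[20, 1, 5] → max 20  > 19 ✓
[1, 5, 11] → max 11
[5, 11, 9] → max 11
6 windows satisfy the condition.

6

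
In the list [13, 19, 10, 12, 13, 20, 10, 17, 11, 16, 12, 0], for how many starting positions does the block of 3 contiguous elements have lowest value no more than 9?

(13, 19, 10) → min 10
(19, 10, 12) → min 10
(10, 12, 13) → min 10
(12, 13, 20) → min 12
(13, 20, 10) → min 10
(20, 10, 17) → min 10
(10, 17, 11) → min 10
(17, 11, 16) → min 11
(11, 16, 12) → min 11
(16, 12, 0) → min 0  ≤ 9 ✓
1 window satisfy the condition.

1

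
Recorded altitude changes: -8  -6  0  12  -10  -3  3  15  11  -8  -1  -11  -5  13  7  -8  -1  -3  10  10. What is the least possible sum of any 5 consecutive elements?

Window sums for each of the 16 positions:
-8 -6 0 12 -10 → sum -12
-6 0 12 -10 -3 → sum -7
0 12 -10 -3 3 → sum 2
12 -10 -3 3 15 → sum 17
-10 -3 3 15 11 → sum 16
-3 3 15 11 -8 → sum 18
3 15 11 -8 -1 → sum 20
15 11 -8 -1 -11 → sum 6
11 -8 -1 -11 -5 → sum -14
-8 -1 -11 -5 13 → sum -12
-1 -11 -5 13 7 → sum 3
-11 -5 13 7 -8 → sum -4
-5 13 7 -8 -1 → sum 6
13 7 -8 -1 -3 → sum 8
7 -8 -1 -3 10 → sum 5
-8 -1 -3 10 10 → sum 8
Least of these is -14.

-14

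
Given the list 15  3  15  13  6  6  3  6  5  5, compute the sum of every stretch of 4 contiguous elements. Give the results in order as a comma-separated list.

(15, 3, 15, 13) → sum 46
(3, 15, 13, 6) → sum 37
(15, 13, 6, 6) → sum 40
(13, 6, 6, 3) → sum 28
(6, 6, 3, 6) → sum 21
(6, 3, 6, 5) → sum 20
(3, 6, 5, 5) → sum 19

46, 37, 40, 28, 21, 20, 19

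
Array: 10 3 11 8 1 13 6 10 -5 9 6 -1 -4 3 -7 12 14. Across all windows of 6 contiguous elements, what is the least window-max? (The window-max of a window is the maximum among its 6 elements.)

9

Window maxs for each of the 12 positions:
10 3 11 8 1 13 → max 13
3 11 8 1 13 6 → max 13
11 8 1 13 6 10 → max 13
8 1 13 6 10 -5 → max 13
1 13 6 10 -5 9 → max 13
13 6 10 -5 9 6 → max 13
6 10 -5 9 6 -1 → max 10
10 -5 9 6 -1 -4 → max 10
-5 9 6 -1 -4 3 → max 9
9 6 -1 -4 3 -7 → max 9
6 -1 -4 3 -7 12 → max 12
-1 -4 3 -7 12 14 → max 14
Least of these is 9.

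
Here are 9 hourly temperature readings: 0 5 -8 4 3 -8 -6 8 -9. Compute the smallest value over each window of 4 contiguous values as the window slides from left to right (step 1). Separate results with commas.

-8, -8, -8, -8, -8, -9

(0, 5, -8, 4) → min -8
(5, -8, 4, 3) → min -8
(-8, 4, 3, -8) → min -8
(4, 3, -8, -6) → min -8
(3, -8, -6, 8) → min -8
(-8, -6, 8, -9) → min -9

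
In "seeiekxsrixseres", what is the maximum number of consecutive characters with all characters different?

[s] len 1
[s, e] len 2
[e] len 1
[e, i] len 2
[i, e] len 2
[i, e, k] len 3
[i, e, k, x] len 4
[i, e, k, x, s] len 5
[i, e, k, x, s, r] len 6
[e, k, x, s, r, i] len 6
[s, r, i, x] len 4
[r, i, x, s] len 4
[r, i, x, s, e] len 5
[i, x, s, e, r] len 5
[r, e] len 2
[r, e, s] len 3
Longest all-distinct length: 6.

6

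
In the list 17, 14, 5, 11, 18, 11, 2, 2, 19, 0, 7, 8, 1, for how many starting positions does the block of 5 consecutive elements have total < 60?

(17, 14, 5, 11, 18) → sum 65
(14, 5, 11, 18, 11) → sum 59  < 60 ✓
(5, 11, 18, 11, 2) → sum 47  < 60 ✓
(11, 18, 11, 2, 2) → sum 44  < 60 ✓
(18, 11, 2, 2, 19) → sum 52  < 60 ✓
(11, 2, 2, 19, 0) → sum 34  < 60 ✓
(2, 2, 19, 0, 7) → sum 30  < 60 ✓
(2, 19, 0, 7, 8) → sum 36  < 60 ✓
(19, 0, 7, 8, 1) → sum 35  < 60 ✓
8 windows satisfy the condition.

8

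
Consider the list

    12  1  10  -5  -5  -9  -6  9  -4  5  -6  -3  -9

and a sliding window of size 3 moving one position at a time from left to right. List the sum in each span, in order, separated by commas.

23, 6, 0, -19, -20, -6, -1, 10, -5, -4, -18

(12, 1, 10) → sum 23
(1, 10, -5) → sum 6
(10, -5, -5) → sum 0
(-5, -5, -9) → sum -19
(-5, -9, -6) → sum -20
(-9, -6, 9) → sum -6
(-6, 9, -4) → sum -1
(9, -4, 5) → sum 10
(-4, 5, -6) → sum -5
(5, -6, -3) → sum -4
(-6, -3, -9) → sum -18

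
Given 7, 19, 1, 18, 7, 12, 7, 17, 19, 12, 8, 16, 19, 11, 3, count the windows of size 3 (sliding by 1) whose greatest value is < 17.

2

[7, 19, 1] → max 19
[19, 1, 18] → max 19
[1, 18, 7] → max 18
[18, 7, 12] → max 18
[7, 12, 7] → max 12  < 17 ✓
[12, 7, 17] → max 17
[7, 17, 19] → max 19
[17, 19, 12] → max 19
[19, 12, 8] → max 19
[12, 8, 16] → max 16  < 17 ✓
[8, 16, 19] → max 19
[16, 19, 11] → max 19
[19, 11, 3] → max 19
2 windows satisfy the condition.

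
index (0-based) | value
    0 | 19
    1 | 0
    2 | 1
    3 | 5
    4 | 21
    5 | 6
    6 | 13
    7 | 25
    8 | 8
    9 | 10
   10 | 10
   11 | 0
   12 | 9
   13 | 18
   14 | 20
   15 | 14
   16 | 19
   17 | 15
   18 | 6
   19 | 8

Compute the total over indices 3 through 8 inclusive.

Elements at indices 3..8: 5, 21, 6, 13, 25, 8
sum(5, 21, 6, 13, 25, 8) = 78

78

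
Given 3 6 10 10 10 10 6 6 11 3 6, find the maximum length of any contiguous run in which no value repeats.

3

[3] len 1
[3, 6] len 2
[3, 6, 10] len 3
[10] len 1
[10] len 1
[10] len 1
[10, 6] len 2
[6] len 1
[6, 11] len 2
[6, 11, 3] len 3
[11, 3, 6] len 3
Longest all-distinct length: 3.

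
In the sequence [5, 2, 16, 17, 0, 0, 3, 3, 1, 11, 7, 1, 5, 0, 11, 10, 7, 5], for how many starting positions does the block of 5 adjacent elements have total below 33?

9

5 2 16 17 0 → sum 40
2 16 17 0 0 → sum 35
16 17 0 0 3 → sum 36
17 0 0 3 3 → sum 23  < 33 ✓
0 0 3 3 1 → sum 7  < 33 ✓
0 3 3 1 11 → sum 18  < 33 ✓
3 3 1 11 7 → sum 25  < 33 ✓
3 1 11 7 1 → sum 23  < 33 ✓
1 11 7 1 5 → sum 25  < 33 ✓
11 7 1 5 0 → sum 24  < 33 ✓
7 1 5 0 11 → sum 24  < 33 ✓
1 5 0 11 10 → sum 27  < 33 ✓
5 0 11 10 7 → sum 33
0 11 10 7 5 → sum 33
9 windows satisfy the condition.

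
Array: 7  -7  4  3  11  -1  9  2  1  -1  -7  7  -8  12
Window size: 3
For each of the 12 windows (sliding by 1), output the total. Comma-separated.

4, 0, 18, 13, 19, 10, 12, 2, -7, -1, -8, 11

Sliding a size-3 window across the 14 values:
[7, -7, 4] → sum 4
[-7, 4, 3] → sum 0
[4, 3, 11] → sum 18
[3, 11, -1] → sum 13
[11, -1, 9] → sum 19
[-1, 9, 2] → sum 10
[9, 2, 1] → sum 12
[2, 1, -1] → sum 2
[1, -1, -7] → sum -7
[-1, -7, 7] → sum -1
[-7, 7, -8] → sum -8
[7, -8, 12] → sum 11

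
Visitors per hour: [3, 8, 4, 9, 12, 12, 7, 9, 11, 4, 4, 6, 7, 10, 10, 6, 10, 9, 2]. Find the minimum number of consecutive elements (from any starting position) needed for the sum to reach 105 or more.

13

Extend right; whenever the sum reaches 105, record the length and shrink from the left:
add 3: running sum 3 < 105
add 8: running sum 11 < 105
add 4: running sum 15 < 105
add 9: running sum 24 < 105
add 12: running sum 36 < 105
add 12: running sum 48 < 105
add 7: running sum 55 < 105
add 9: running sum 64 < 105
add 11: running sum 75 < 105
add 4: running sum 79 < 105
add 4: running sum 83 < 105
add 6: running sum 89 < 105
add 7: running sum 96 < 105
end 13: [3, 8, 4, 9, 12, 12, 7, 9, 11, 4, 4, 6, 7, 10] sum 106, len 14
end 14: [4, 9, 12, 12, 7, 9, 11, 4, 4, 6, 7, 10, 10] sum 105, len 13
end 15: [9, 12, 12, 7, 9, 11, 4, 4, 6, 7, 10, 10, 6] sum 107, len 13
end 16: [12, 12, 7, 9, 11, 4, 4, 6, 7, 10, 10, 6, 10] sum 108, len 13
end 17: [12, 7, 9, 11, 4, 4, 6, 7, 10, 10, 6, 10, 9] sum 105, len 13
end 18: [12, 7, 9, 11, 4, 4, 6, 7, 10, 10, 6, 10, 9, 2] sum 107, len 14
Shortest qualifying length: 13.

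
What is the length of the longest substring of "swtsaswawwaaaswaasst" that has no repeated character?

[s] len 1
[s, w] len 2
[s, w, t] len 3
[w, t, s] len 3
[w, t, s, a] len 4
[a, s] len 2
[a, s, w] len 3
[s, w, a] len 3
[a, w] len 2
[w] len 1
[w, a] len 2
[a] len 1
[a] len 1
[a, s] len 2
[a, s, w] len 3
[s, w, a] len 3
[a] len 1
[a, s] len 2
[s] len 1
[s, t] len 2
Longest all-distinct length: 4.

4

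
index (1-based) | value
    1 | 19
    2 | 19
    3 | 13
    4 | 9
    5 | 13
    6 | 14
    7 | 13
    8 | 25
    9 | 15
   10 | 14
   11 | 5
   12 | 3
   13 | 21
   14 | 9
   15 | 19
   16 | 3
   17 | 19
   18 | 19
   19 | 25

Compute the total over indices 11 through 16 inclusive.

Elements at indices 11..16: 5, 3, 21, 9, 19, 3
sum(5, 3, 21, 9, 19, 3) = 60

60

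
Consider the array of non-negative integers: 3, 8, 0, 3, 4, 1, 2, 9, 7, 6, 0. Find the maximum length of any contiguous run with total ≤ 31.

Extend to the right; shrink from the left whenever the sum exceeds 31:
→ 3: sum 3, len 1
→ 8: sum 11, len 2
→ 0: sum 11, len 3
→ 3: sum 14, len 4
→ 4: sum 18, len 5
→ 1: sum 19, len 6
→ 2: sum 21, len 7
→ 9: sum 30, len 8
→ 7 (dropped 3, 8): sum 26, len 7
→ 6 (dropped 0, 3): sum 29, len 6
→ 0: sum 29, len 7
Longest length seen: 8.

8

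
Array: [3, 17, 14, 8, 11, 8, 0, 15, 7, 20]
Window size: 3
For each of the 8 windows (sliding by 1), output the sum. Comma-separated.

[3, 17, 14] → sum 34
[17, 14, 8] → sum 39
[14, 8, 11] → sum 33
[8, 11, 8] → sum 27
[11, 8, 0] → sum 19
[8, 0, 15] → sum 23
[0, 15, 7] → sum 22
[15, 7, 20] → sum 42

34, 39, 33, 27, 19, 23, 22, 42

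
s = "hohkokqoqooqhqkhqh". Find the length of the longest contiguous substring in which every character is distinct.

3

[h] len 1
[h, o] len 2
[o, h] len 2
[o, h, k] len 3
[h, k, o] len 3
[o, k] len 2
[o, k, q] len 3
[k, q, o] len 3
[o, q] len 2
[q, o] len 2
[o] len 1
[o, q] len 2
[o, q, h] len 3
[h, q] len 2
[h, q, k] len 3
[q, k, h] len 3
[k, h, q] len 3
[q, h] len 2
Longest all-distinct length: 3.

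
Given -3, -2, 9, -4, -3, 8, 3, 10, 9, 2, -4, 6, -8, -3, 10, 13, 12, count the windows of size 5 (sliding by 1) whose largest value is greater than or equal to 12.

-3 -2 9 -4 -3 → max 9
-2 9 -4 -3 8 → max 9
9 -4 -3 8 3 → max 9
-4 -3 8 3 10 → max 10
-3 8 3 10 9 → max 10
8 3 10 9 2 → max 10
3 10 9 2 -4 → max 10
10 9 2 -4 6 → max 10
9 2 -4 6 -8 → max 9
2 -4 6 -8 -3 → max 6
-4 6 -8 -3 10 → max 10
6 -8 -3 10 13 → max 13  ≥ 12 ✓
-8 -3 10 13 12 → max 13  ≥ 12 ✓
2 windows satisfy the condition.

2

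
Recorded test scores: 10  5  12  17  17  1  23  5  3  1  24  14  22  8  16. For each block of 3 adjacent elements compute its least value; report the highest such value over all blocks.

14

Each size-3 window and its min:
(10, 5, 12) → min 5
(5, 12, 17) → min 5
(12, 17, 17) → min 12
(17, 17, 1) → min 1
(17, 1, 23) → min 1
(1, 23, 5) → min 1
(23, 5, 3) → min 3
(5, 3, 1) → min 1
(3, 1, 24) → min 1
(1, 24, 14) → min 1
(24, 14, 22) → min 14
(14, 22, 8) → min 8
(22, 8, 16) → min 8
Highest of these is 14.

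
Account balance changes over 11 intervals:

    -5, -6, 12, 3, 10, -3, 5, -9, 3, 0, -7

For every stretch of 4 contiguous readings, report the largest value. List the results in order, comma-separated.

12, 12, 12, 10, 10, 5, 5, 3

(-5, -6, 12, 3) → max 12
(-6, 12, 3, 10) → max 12
(12, 3, 10, -3) → max 12
(3, 10, -3, 5) → max 10
(10, -3, 5, -9) → max 10
(-3, 5, -9, 3) → max 5
(5, -9, 3, 0) → max 5
(-9, 3, 0, -7) → max 3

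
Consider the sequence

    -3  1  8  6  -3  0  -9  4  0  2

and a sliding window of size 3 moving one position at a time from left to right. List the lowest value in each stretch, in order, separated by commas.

[-3, 1, 8] → min -3
[1, 8, 6] → min 1
[8, 6, -3] → min -3
[6, -3, 0] → min -3
[-3, 0, -9] → min -9
[0, -9, 4] → min -9
[-9, 4, 0] → min -9
[4, 0, 2] → min 0

-3, 1, -3, -3, -9, -9, -9, 0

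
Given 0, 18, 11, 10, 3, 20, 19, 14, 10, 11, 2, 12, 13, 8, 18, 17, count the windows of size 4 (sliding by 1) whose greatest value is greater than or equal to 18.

9

(0, 18, 11, 10) → max 18  ≥ 18 ✓
(18, 11, 10, 3) → max 18  ≥ 18 ✓
(11, 10, 3, 20) → max 20  ≥ 18 ✓
(10, 3, 20, 19) → max 20  ≥ 18 ✓
(3, 20, 19, 14) → max 20  ≥ 18 ✓
(20, 19, 14, 10) → max 20  ≥ 18 ✓
(19, 14, 10, 11) → max 19  ≥ 18 ✓
(14, 10, 11, 2) → max 14
(10, 11, 2, 12) → max 12
(11, 2, 12, 13) → max 13
(2, 12, 13, 8) → max 13
(12, 13, 8, 18) → max 18  ≥ 18 ✓
(13, 8, 18, 17) → max 18  ≥ 18 ✓
9 windows satisfy the condition.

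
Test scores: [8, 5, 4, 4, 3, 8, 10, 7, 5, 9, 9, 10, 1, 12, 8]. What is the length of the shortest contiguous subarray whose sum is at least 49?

Extend right; whenever the sum reaches 49, record the length and shrink from the left:
add 8: running sum 8 < 49
add 5: running sum 13 < 49
add 4: running sum 17 < 49
add 4: running sum 21 < 49
add 3: running sum 24 < 49
add 8: running sum 32 < 49
add 10: running sum 42 < 49
end 7: [8, 5, 4, 4, 3, 8, 10, 7] sum 49, len 8
end 8: [8, 5, 4, 4, 3, 8, 10, 7, 5] sum 54, len 9
end 9: [4, 4, 3, 8, 10, 7, 5, 9] sum 50, len 8
end 10: [3, 8, 10, 7, 5, 9, 9] sum 51, len 7
end 11: [10, 7, 5, 9, 9, 10] sum 50, len 6
end 12: [10, 7, 5, 9, 9, 10, 1] sum 51, len 7
end 13: [7, 5, 9, 9, 10, 1, 12] sum 53, len 7
end 14: [9, 9, 10, 1, 12, 8] sum 49, len 6
Shortest qualifying length: 6.

6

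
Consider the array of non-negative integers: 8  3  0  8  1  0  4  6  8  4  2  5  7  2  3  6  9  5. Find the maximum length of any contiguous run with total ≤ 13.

[8] sum 8 len 1
[8, 3] sum 11 len 2
[8, 3, 0] sum 11 len 3
[3, 0, 8] sum 11 len 3
[3, 0, 8, 1] sum 12 len 4
[3, 0, 8, 1, 0] sum 12 len 5
[0, 8, 1, 0, 4] sum 13 len 5
[1, 0, 4, 6] sum 11 len 4
[8] sum 8 len 1
[8, 4] sum 12 len 2
[4, 2] sum 6 len 2
[4, 2, 5] sum 11 len 3
[5, 7] sum 12 len 2
[7, 2] sum 9 len 2
[7, 2, 3] sum 12 len 3
[2, 3, 6] sum 11 len 3
[9] sum 9 len 1
[5] sum 5 len 1
Longest length seen: 5.

5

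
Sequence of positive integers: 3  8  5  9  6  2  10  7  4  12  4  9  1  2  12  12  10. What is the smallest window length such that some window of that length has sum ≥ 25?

3

add 3: running sum 3 < 25
add 8: running sum 11 < 25
add 5: running sum 16 < 25
end 3: [3, 8, 5, 9] sum 25, len 4
end 4: [8, 5, 9, 6] sum 28, len 4
end 5: [8, 5, 9, 6, 2] sum 30, len 5
end 6: [9, 6, 2, 10] sum 27, len 4
end 7: [6, 2, 10, 7] sum 25, len 4
end 8: [6, 2, 10, 7, 4] sum 29, len 5
end 9: [10, 7, 4, 12] sum 33, len 4
end 10: [7, 4, 12, 4] sum 27, len 4
end 11: [12, 4, 9] sum 25, len 3
end 12: [12, 4, 9, 1] sum 26, len 4
end 13: [12, 4, 9, 1, 2] sum 28, len 5
end 14: [4, 9, 1, 2, 12] sum 28, len 5
end 15: [2, 12, 12] sum 26, len 3
end 16: [12, 12, 10] sum 34, len 3
Shortest qualifying length: 3.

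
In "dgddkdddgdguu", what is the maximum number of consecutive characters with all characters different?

add d: [d] len 1
add g: [d, g] len 2
add d (repeat d, move left end past it): [g, d] len 2
add d (repeat d, move left end past it): [d] len 1
add k: [d, k] len 2
add d (repeat d, move left end past it): [k, d] len 2
add d (repeat d, move left end past it): [d] len 1
add d (repeat d, move left end past it): [d] len 1
add g: [d, g] len 2
add d (repeat d, move left end past it): [g, d] len 2
add g (repeat g, move left end past it): [d, g] len 2
add u: [d, g, u] len 3
add u (repeat u, move left end past it): [u] len 1
Longest all-distinct length: 3.

3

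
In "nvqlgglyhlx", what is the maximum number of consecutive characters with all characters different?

add n: [n] len 1
add v: [n, v] len 2
add q: [n, v, q] len 3
add l: [n, v, q, l] len 4
add g: [n, v, q, l, g] len 5
add g (repeat g, move left end past it): [g] len 1
add l: [g, l] len 2
add y: [g, l, y] len 3
add h: [g, l, y, h] len 4
add l (repeat l, move left end past it): [y, h, l] len 3
add x: [y, h, l, x] len 4
Longest all-distinct length: 5.

5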